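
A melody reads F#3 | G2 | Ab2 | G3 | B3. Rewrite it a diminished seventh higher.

Eb4 Fb3 Gbb3 Fb4 Ab4

A diminished seventh up from F#3 gives Eb4.
A diminished seventh up from G2 gives Fb3.
A diminished seventh up from Ab2 gives Gbb3.
G3: a seventh up reaches F, and 9 semitones makes it Fb4.
B3 up a diminished seventh is Ab4.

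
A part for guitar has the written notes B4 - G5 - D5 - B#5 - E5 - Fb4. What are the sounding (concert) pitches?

B3 G4 D4 B#4 E4 Fb3

The guitar sounds a perfect octave below written, so transpose each written note down a perfect octave.
B4 gives B3
G5 gives G4
D5 gives D4
B#5 gives B#4
E5 gives E4
Fb4 gives Fb3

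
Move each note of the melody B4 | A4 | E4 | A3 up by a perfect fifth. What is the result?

B4 becomes F#5
A4 becomes E5
E4 becomes B4
A3 becomes E4

F#5 E5 B4 E4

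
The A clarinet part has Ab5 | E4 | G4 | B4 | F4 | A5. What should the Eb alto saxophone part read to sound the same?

First find concert pitch: the A clarinet sounds a minor third below written, so Ab5 E4 G4 B4 F4 A5 sounds F5 C#4 E4 G#4 D4 F#5.
Then write for Eb alto saxophone: it sounds a major sixth below written, so the part must be a major sixth above concert.
F5 → D6
C#4 → A#4
E4 → C#5
G#4 → E#5
D4 → B4
F#5 → D#6

D6 A#4 C#5 E#5 B4 D#6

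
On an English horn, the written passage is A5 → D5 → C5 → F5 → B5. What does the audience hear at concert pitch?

The English horn sounds a perfect fifth below written, so transpose each written note down a perfect fifth.
A5 to D5
D5 to G4
C5 to F4
F5 to Bb4
B5 to E5

D5 G4 F4 Bb4 E5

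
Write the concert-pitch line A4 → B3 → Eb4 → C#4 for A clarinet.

C5 D4 Gb4 E4

Written C4 sounds as A3 on the A clarinet, so concert pitches are written a minor third up.
A4 becomes C5
B3 becomes D4
Eb4 becomes Gb4
C#4 becomes E4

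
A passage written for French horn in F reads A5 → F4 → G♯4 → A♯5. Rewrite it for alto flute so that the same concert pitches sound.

First find concert pitch: the French horn in F sounds a perfect fifth below written, so A5 F4 G♯4 A♯5 sounds D5 Bb3 C#4 D#5.
Then write for alto flute: it sounds a perfect fourth below written, so the part must be a perfect fourth above concert.
D5 → G5
Bb3 → Eb4
C#4 → F#4
D#5 → G#5

G5 Eb4 F#4 G#5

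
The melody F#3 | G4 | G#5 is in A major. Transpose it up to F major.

A major to F major up is a minor sixth, so every note moves up by that interval.
F#3 → D4
G4 → Eb5
G#5 → E6

D4 Eb5 E6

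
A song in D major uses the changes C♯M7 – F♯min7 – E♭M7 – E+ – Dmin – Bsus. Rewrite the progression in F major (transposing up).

EM7 Amin7 GbM7 G+ Fmin Dsus

D major up to F major is a minor third; each chord root moves by that interval while the quality stays the same.
C♯M7: root C♯ up a minor third → E, giving EM7.
F♯min7: root F♯ up a minor third → A, giving Amin7.
E♭M7: root E♭ up a minor third → Gb, giving GbM7.
E+: root E up a minor third → G, giving G+.
Dmin: root D up a minor third → F, giving Fmin.
Bsus: root B up a minor third → D, giving Dsus.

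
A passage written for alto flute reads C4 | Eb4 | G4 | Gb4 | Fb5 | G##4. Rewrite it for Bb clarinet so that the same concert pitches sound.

First find concert pitch: the alto flute sounds a perfect fourth below written, so C4 Eb4 G4 Gb4 Fb5 G##4 sounds G3 Bb3 D4 Db4 Cb5 D##4.
Then write for Bb clarinet: it sounds a major second below written, so the part must be a major second above concert.
G3 → A3
Bb3 → C4
D4 → E4
Db4 → Eb4
Cb5 → Db5
D##4 → E##4

A3 C4 E4 Eb4 Db5 E##4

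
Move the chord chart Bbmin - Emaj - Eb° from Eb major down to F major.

Eb major down to F major is a minor seventh; each chord root moves by that interval while the quality stays the same.
Bbmin: root Bb down a minor seventh → C, giving Cmin.
Emaj: root E down a minor seventh → F#, giving F#maj.
Eb°: root Eb down a minor seventh → F, giving F°.

Cmin F#maj F°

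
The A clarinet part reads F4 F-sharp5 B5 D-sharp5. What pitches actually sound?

D4 D#5 G#5 B#4

The A clarinet sounds a minor third below written, so transpose each written note down a minor third.
F4 becomes D4
F#5 becomes D#5
B5 becomes G#5
D#5 becomes B#4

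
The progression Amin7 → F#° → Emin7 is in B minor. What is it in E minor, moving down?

Dmin7 B° Amin7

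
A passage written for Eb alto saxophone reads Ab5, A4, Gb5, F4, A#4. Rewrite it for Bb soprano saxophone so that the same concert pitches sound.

First find concert pitch: the Eb alto saxophone sounds a major sixth below written, so Ab5 A4 Gb5 F4 A#4 sounds Cb5 C4 Bbb4 Ab3 C#4.
Then write for Bb soprano saxophone: it sounds a major second below written, so the part must be a major second above concert.
Cb5 → Db5
C4 → D4
Bbb4 → Cb5
Ab3 → Bb3
C#4 → D#4

Db5 D4 Cb5 Bb3 D#4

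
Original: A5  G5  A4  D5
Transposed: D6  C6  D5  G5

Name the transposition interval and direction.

up a perfect fourth

Take the first pair: A5 → D6. A to D spans 4 letter names, so the interval is some kind of fourth.
A5 to D6 is 5 semitones, which makes it a perfect fourth; the second version is higher, so the direction is up.
Checking another pair — D5 → G5 — gives the same interval.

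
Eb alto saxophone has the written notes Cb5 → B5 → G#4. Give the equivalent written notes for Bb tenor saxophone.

Fb5 E6 C#5

First find concert pitch: the Eb alto saxophone sounds a major sixth below written, so Cb5 B5 G#4 sounds Ebb4 D5 B3.
Then write for Bb tenor saxophone: it sounds a major ninth below written, so the part must be a major ninth above concert.
Ebb4 → Fb5
D5 → E6
B3 → C#5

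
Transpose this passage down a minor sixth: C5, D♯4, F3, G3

E4 F##3 A2 B2

C5 gives E4
D#4 gives F##3
F3 gives A2
G3 gives B2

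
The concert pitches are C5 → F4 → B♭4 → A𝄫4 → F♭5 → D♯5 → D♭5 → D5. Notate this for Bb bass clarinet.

D6 G5 C6 Bbb5 Gb6 E#6 Eb6 E6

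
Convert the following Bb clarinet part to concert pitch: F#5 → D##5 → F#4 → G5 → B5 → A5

The Bb clarinet sounds a major second below written, so transpose each written note down a major second.
F#5 to E5
D##5 to C##5
F#4 to E4
G5 to F5
B5 to A5
A5 to G5

E5 C##5 E4 F5 A5 G5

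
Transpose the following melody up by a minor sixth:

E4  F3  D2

E4 -> C5
F3 -> Db4
D2 -> Bb2

C5 Db4 Bb2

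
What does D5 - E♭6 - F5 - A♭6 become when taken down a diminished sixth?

F##4 G#5 A#4 C#6

D5: a sixth down reaches F, and 7 semitones makes it F##4.
A diminished sixth down from Eb6 gives G#5.
A diminished sixth down from F5 gives A#4.
A diminished sixth down from Ab6 gives C#6.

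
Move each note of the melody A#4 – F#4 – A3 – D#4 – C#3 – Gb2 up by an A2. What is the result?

A#4: a second up reaches B, and 3 semitones makes it B##4.
F#4 up an augmented second is G##4.
A3 up an augmented second is B#3.
An augmented second up from D#4 gives E##4.
C#3: a second up reaches D, and 3 semitones makes it D##3.
An augmented second up from Gb2 gives A2.

B##4 G##4 B#3 E##4 D##3 A2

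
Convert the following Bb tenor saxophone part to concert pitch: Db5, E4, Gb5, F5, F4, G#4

Cb4 D3 Fb4 Eb4 Eb3 F#3

Written C4 on the Bb tenor saxophone sounds as Bb2, a major ninth lower; apply that shift to every note.
Db5 -> Cb4
E4 -> D3
Gb5 -> Fb4
F5 -> Eb4
F4 -> Eb3
G#4 -> F#3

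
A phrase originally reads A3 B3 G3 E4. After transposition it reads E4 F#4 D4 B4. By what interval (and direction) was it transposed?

up a perfect fifth

From A3 to E4 is 5 letter names — a fifth of some quality.
A3 to E4 is 7 semitones, which makes it a perfect fifth; the second version is higher, so the direction is up.
Checking another pair — E4 → B4 — gives the same interval.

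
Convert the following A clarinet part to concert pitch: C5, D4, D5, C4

A4 B3 B4 A3

The A clarinet sounds a minor third below written, so transpose each written note down a minor third.
C5 -> A4
D4 -> B3
D5 -> B4
C4 -> A3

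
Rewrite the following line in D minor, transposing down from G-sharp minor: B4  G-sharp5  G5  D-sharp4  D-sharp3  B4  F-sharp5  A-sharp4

F4 D5 Db5 A3 A2 F4 C5 E4

From G-sharp down to D is an augmented fourth; apply that to each pitch.
B4 -> F4
G#5 -> D5
G5 -> Db5
D#4 -> A3
D#3 -> A2
B4 -> F4
F#5 -> C5
A#4 -> E4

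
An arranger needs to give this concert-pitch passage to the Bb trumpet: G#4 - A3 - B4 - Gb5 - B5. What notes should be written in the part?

The Bb trumpet sounds a major second below written, so the written part must be a major second above concert — transpose each note up.
G#4 becomes A#4
A3 becomes B3
B4 becomes C#5
Gb5 becomes Ab5
B5 becomes C#6

A#4 B3 C#5 Ab5 C#6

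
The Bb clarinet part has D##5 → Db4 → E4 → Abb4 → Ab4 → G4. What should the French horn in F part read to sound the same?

First find concert pitch: the Bb clarinet sounds a major second below written, so D##5 Db4 E4 Abb4 Ab4 G4 sounds C##5 Cb4 D4 Gbb4 Gb4 F4.
Then write for French horn in F: it sounds a perfect fifth below written, so the part must be a perfect fifth above concert.
C##5 → G##5
Cb4 → Gb4
D4 → A4
Gbb4 → Dbb5
Gb4 → Db5
F4 → C5

G##5 Gb4 A4 Dbb5 Db5 C5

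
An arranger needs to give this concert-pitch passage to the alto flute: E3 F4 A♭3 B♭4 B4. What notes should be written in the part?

The alto flute sounds a perfect fourth below written, so the written part must be a perfect fourth above concert — transpose each note up.
E3 -> A3
F4 -> Bb4
Ab3 -> Db4
Bb4 -> Eb5
B4 -> E5

A3 Bb4 Db4 Eb5 E5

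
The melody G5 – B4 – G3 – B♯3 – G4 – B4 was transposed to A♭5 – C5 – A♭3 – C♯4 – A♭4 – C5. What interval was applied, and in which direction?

up a minor second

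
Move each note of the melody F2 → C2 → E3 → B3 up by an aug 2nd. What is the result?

F2 -> G#2
C2 -> D#2
E3 -> F##3
B3 -> C##4

G#2 D#2 F##3 C##4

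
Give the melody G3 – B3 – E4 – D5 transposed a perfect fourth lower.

D3 F#3 B3 A4

G3 gives D3
B3 gives F#3
E4 gives B3
D5 gives A4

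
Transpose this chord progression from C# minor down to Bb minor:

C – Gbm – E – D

Bbb Fbbm Db Cb

C# minor down to Bb minor is an augmented second; each chord root moves by that interval while the quality stays the same.
C: root C down an augmented second → Bbb, giving Bbb.
Gbm: root Gb down an augmented second → Fbb, giving Fbbm.
E: root E down an augmented second → Db, giving Db.
D: root D down an augmented second → Cb, giving Cb.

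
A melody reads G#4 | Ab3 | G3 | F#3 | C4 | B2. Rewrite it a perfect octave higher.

G#4 to G#5
Ab3 to Ab4
G3 to G4
F#3 to F#4
C4 to C5
B2 to B3

G#5 Ab4 G4 F#4 C5 B3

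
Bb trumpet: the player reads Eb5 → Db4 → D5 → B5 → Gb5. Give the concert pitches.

Db5 Cb4 C5 A5 Fb5

Written C4 on the Bb trumpet sounds as Bb3, a major second lower; apply that shift to every note.
Eb5 -> Db5
Db4 -> Cb4
D5 -> C5
B5 -> A5
Gb5 -> Fb5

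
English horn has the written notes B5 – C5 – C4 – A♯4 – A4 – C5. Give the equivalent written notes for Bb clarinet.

F#5 G4 G3 E#4 E4 G4

First find concert pitch: the English horn sounds a perfect fifth below written, so B5 C5 C4 A♯4 A4 C5 sounds E5 F4 F3 D#4 D4 F4.
Then write for Bb clarinet: it sounds a major second below written, so the part must be a major second above concert.
E5 → F#5
F4 → G4
F3 → G3
D#4 → E#4
D4 → E4
F4 → G4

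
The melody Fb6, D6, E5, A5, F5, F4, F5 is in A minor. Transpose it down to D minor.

Bbb5 G5 A4 D5 Bb4 Bb3 Bb4

A minor to D minor down is a perfect fifth, so every note moves down by that interval.
Fb6 becomes Bbb5
D6 becomes G5
E5 becomes A4
A5 becomes D5
F5 becomes Bb4
F4 becomes Bb3
F5 becomes Bb4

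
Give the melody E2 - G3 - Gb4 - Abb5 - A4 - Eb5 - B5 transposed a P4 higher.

A2 C4 Cb5 Dbb6 D5 Ab5 E6

E2 gives A2
G3 gives C4
Gb4 gives Cb5
Abb5 gives Dbb6
A4 gives D5
Eb5 gives Ab5
B5 gives E6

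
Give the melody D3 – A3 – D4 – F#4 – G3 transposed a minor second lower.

C#3 G#3 C#4 E#4 F#3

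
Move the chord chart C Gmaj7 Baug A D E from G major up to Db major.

G major up to Db major is a diminished fifth; each chord root moves by that interval while the quality stays the same.
C: root C up a diminished fifth → Gb, giving Gb.
Gmaj7: root G up a diminished fifth → Db, giving Dbmaj7.
Baug: root B up a diminished fifth → F, giving Faug.
A: root A up a diminished fifth → Eb, giving Eb.
D: root D up a diminished fifth → Ab, giving Ab.
E: root E up a diminished fifth → Bb, giving Bb.

Gb Dbmaj7 Faug Eb Ab Bb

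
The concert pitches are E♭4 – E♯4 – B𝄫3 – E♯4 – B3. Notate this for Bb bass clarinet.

F5 F##5 Cb5 F##5 C#5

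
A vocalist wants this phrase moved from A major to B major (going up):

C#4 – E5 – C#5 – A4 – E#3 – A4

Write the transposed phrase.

A major to B major up is a major second, so every note moves up by that interval.
C#4 → D#4
E5 → F#5
C#5 → D#5
A4 → B4
E#3 → F##3
A4 → B4

D#4 F#5 D#5 B4 F##3 B4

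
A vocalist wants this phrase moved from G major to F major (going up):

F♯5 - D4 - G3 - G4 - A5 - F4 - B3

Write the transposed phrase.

From G up to F is a minor seventh; apply that to each pitch.
F#5 becomes E6
D4 becomes C5
G3 becomes F4
G4 becomes F5
A5 becomes G6
F4 becomes Eb5
B3 becomes A4

E6 C5 F4 F5 G6 Eb5 A4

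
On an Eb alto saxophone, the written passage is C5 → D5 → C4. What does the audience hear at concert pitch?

The Eb alto saxophone sounds a major sixth below written, so transpose each written note down a major sixth.
C5 -> Eb4
D5 -> F4
C4 -> Eb3

Eb4 F4 Eb3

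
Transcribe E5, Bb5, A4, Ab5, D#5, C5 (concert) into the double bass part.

Written C4 sounds as C3 on the double bass, so concert pitches are written a perfect octave up.
E5 gives E6
Bb5 gives Bb6
A4 gives A5
Ab5 gives Ab6
D#5 gives D#6
C5 gives C6

E6 Bb6 A5 Ab6 D#6 C6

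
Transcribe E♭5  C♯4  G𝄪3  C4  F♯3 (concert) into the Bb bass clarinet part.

The Bb bass clarinet sounds a major ninth below written, so the written part must be a major ninth above concert — transpose each note up.
Eb5 → F6
C#4 → D#5
G##3 → A##4
C4 → D5
F#3 → G#4

F6 D#5 A##4 D5 G#4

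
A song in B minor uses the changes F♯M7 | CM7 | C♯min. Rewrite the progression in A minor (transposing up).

EM7 BbM7 Bmin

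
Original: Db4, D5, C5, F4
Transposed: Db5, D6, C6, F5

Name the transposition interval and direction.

From Db4 to Db5 is 8 letter names — an octave of some quality.
Db4 to Db5 is 12 semitones, which makes it a perfect octave; the second version is higher, so the direction is up.
Checking another pair — F4 → F5 — gives the same interval.

up a perfect octave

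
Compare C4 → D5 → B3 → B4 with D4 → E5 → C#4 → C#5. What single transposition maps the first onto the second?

up a major second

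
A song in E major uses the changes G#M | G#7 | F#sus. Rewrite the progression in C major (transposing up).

EM E7 Dsus

E major up to C major is a minor sixth; each chord root moves by that interval while the quality stays the same.
G#M: root G# up a minor sixth → E, giving EM.
G#7: root G# up a minor sixth → E, giving E7.
F#sus: root F# up a minor sixth → D, giving Dsus.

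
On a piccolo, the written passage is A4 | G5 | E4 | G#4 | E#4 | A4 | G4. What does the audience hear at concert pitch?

A5 G6 E5 G#5 E#5 A5 G5

Written C4 on the piccolo sounds as C5, a perfect octave higher; apply that shift to every note.
A4 -> A5
G5 -> G6
E4 -> E5
G#4 -> G#5
E#4 -> E#5
A4 -> A5
G4 -> G5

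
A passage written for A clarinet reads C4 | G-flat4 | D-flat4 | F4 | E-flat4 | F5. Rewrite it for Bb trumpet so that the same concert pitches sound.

First find concert pitch: the A clarinet sounds a minor third below written, so C4 G-flat4 D-flat4 F4 E-flat4 F5 sounds A3 Eb4 Bb3 D4 C4 D5.
Then write for Bb trumpet: it sounds a major second below written, so the part must be a major second above concert.
A3 → B3
Eb4 → F4
Bb3 → C4
D4 → E4
C4 → D4
D5 → E5

B3 F4 C4 E4 D4 E5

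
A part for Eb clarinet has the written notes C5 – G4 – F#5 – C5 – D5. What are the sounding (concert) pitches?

Written C4 on the Eb clarinet sounds as Eb4, a minor third higher; apply that shift to every note.
C5 to Eb5
G4 to Bb4
F#5 to A5
C5 to Eb5
D5 to F5

Eb5 Bb4 A5 Eb5 F5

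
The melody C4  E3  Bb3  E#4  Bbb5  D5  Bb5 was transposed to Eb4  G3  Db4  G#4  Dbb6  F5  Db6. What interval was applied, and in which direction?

up a minor third

From C4 to Eb4 is 3 letter names — a third of some quality.
C4 to Eb4 is 3 semitones, which makes it a minor third; the second version is higher, so the direction is up.
Checking another pair — Bb5 → Db6 — gives the same interval.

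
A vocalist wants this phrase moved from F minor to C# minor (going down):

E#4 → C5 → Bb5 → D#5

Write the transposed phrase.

F minor to C# minor down is a diminished fourth, so every note moves down by that interval.
E#4 becomes B##3
C5 becomes G#4
Bb5 becomes F#5
D#5 becomes A##4

B##3 G#4 F#5 A##4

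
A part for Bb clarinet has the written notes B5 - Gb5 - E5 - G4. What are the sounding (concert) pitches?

Written C4 on the Bb clarinet sounds as Bb3, a major second lower; apply that shift to every note.
B5 to A5
Gb5 to Fb5
E5 to D5
G4 to F4

A5 Fb5 D5 F4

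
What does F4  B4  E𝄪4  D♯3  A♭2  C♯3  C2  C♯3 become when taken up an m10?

Ab5 D6 G##5 F#4 Cb4 E4 Eb3 E4

F4 → Ab5
B4 → D6
E##4 → G##5
D#3 → F#4
Ab2 → Cb4
C#3 → E4
C2 → Eb3
C#3 → E4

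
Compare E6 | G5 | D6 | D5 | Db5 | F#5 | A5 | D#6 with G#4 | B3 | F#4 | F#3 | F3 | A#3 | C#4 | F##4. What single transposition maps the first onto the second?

Take the first pair: E6 → G#4. E to G spans 13 letter names, so the interval is some kind of thirteenth.
G#4 to E6 is 20 semitones, which makes it a minor thirteenth; the second version is lower, so the direction is down.
Checking another pair — D#6 → F##4 — gives the same interval.

down a minor thirteenth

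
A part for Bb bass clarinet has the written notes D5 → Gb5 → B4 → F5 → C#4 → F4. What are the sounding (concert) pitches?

The Bb bass clarinet sounds a major ninth below written, so transpose each written note down a major ninth.
D5 to C4
Gb5 to Fb4
B4 to A3
F5 to Eb4
C#4 to B2
F4 to Eb3

C4 Fb4 A3 Eb4 B2 Eb3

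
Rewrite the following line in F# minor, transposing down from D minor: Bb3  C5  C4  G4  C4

D3 E4 E3 B3 E3

From D down to F# is a minor sixth; apply that to each pitch.
Bb3 becomes D3
C5 becomes E4
C4 becomes E3
G4 becomes B3
C4 becomes E3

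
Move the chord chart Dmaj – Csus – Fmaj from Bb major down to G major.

Bmaj Asus Dmaj

Bb major down to G major is a minor third; each chord root moves by that interval while the quality stays the same.
Dmaj: root D down a minor third → B, giving Bmaj.
Csus: root C down a minor third → A, giving Asus.
Fmaj: root F down a minor third → D, giving Dmaj.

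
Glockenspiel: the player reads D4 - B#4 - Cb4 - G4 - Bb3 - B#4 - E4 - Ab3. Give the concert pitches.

D6 B#6 Cb6 G6 Bb5 B#6 E6 Ab5

Written C4 on the glockenspiel sounds as C6, a perfect fifteenth higher; apply that shift to every note.
D4 gives D6
B#4 gives B#6
Cb4 gives Cb6
G4 gives G6
Bb3 gives Bb5
B#4 gives B#6
E4 gives E6
Ab3 gives Ab5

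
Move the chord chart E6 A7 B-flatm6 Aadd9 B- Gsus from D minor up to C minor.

D6 G7 Abm6 Gadd9 A- Fsus

D minor up to C minor is a minor seventh; each chord root moves by that interval while the quality stays the same.
E6: root E up a minor seventh → D, giving D6.
A7: root A up a minor seventh → G, giving G7.
B-flatm6: root B-flat up a minor seventh → Ab, giving Abm6.
Aadd9: root A up a minor seventh → G, giving Gadd9.
B-: root B up a minor seventh → A, giving A-.
Gsus: root G up a minor seventh → F, giving Fsus.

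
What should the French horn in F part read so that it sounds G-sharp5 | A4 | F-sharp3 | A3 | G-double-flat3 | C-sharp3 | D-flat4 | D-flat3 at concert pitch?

Written C4 sounds as F3 on the French horn in F, so concert pitches are written a perfect fifth up.
G#5 becomes D#6
A4 becomes E5
F#3 becomes C#4
A3 becomes E4
Gbb3 becomes Dbb4
C#3 becomes G#3
Db4 becomes Ab4
Db3 becomes Ab3

D#6 E5 C#4 E4 Dbb4 G#3 Ab4 Ab3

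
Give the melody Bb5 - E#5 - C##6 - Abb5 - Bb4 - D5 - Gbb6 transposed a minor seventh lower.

Bb5 down a minor seventh is C5.
A minor seventh down from E#5 gives F##4.
C##6: a seventh down reaches D, and 10 semitones makes it D##5.
A minor seventh down from Abb5 gives Bbb4.
A minor seventh down from Bb4 gives C4.
D5 down a minor seventh is E4.
Gbb6: a seventh down reaches A, and 10 semitones makes it Abb5.

C5 F##4 D##5 Bbb4 C4 E4 Abb5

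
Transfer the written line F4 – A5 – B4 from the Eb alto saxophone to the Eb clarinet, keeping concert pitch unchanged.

First find concert pitch: the Eb alto saxophone sounds a major sixth below written, so F4 A5 B4 sounds Ab3 C5 D4.
Then write for Eb clarinet: it sounds a minor third above written, so the part must be a minor third below concert.
Ab3 → F3
C5 → A4
D4 → B3

F3 A4 B3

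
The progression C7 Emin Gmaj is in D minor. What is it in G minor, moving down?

F7 Amin Cmaj

D minor down to G minor is a perfect fifth; each chord root moves by that interval while the quality stays the same.
C7: root C down a perfect fifth → F, giving F7.
Emin: root E down a perfect fifth → A, giving Amin.
Gmaj: root G down a perfect fifth → C, giving Cmaj.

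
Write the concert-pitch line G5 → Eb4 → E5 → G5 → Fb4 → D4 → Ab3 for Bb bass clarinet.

A6 F5 F#6 A6 Gb5 E5 Bb4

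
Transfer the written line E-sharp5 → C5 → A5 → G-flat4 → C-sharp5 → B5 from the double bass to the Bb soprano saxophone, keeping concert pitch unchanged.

First find concert pitch: the double bass sounds a perfect octave below written, so E-sharp5 C5 A5 G-flat4 C-sharp5 B5 sounds E#4 C4 A4 Gb3 C#4 B4.
Then write for Bb soprano saxophone: it sounds a major second below written, so the part must be a major second above concert.
E#4 → F##4
C4 → D4
A4 → B4
Gb3 → Ab3
C#4 → D#4
B4 → C#5

F##4 D4 B4 Ab3 D#4 C#5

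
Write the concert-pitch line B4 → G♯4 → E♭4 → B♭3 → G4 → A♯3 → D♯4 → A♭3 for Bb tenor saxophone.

C#6 A#5 F5 C5 A5 B#4 E#5 Bb4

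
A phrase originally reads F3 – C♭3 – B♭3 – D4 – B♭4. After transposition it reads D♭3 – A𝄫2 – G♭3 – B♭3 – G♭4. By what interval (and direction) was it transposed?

down a major third

Take the first pair: F3 → Db3. F to D spans 3 letter names, so the interval is some kind of third.
Db3 to F3 is 4 semitones, which makes it a major third; the second version is lower, so the direction is down.
Checking another pair — Bb4 → Gb4 — gives the same interval.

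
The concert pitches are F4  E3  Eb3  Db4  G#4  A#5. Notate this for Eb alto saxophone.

Written C4 sounds as Eb3 on the Eb alto saxophone, so concert pitches are written a major sixth up.
F4 becomes D5
E3 becomes C#4
Eb3 becomes C4
Db4 becomes Bb4
G#4 becomes E#5
A#5 becomes F##6

D5 C#4 C4 Bb4 E#5 F##6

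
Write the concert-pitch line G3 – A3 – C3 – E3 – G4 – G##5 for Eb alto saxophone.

The Eb alto saxophone sounds a major sixth below written, so the written part must be a major sixth above concert — transpose each note up.
G3 → E4
A3 → F#4
C3 → A3
E3 → C#4
G4 → E5
G##5 → E##6

E4 F#4 A3 C#4 E5 E##6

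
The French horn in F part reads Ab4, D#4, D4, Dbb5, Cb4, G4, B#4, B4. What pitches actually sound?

Db4 G#3 G3 Gbb4 Fb3 C4 E#4 E4

The French horn in F sounds a perfect fifth below written, so transpose each written note down a perfect fifth.
Ab4 becomes Db4
D#4 becomes G#3
D4 becomes G3
Dbb5 becomes Gbb4
Cb4 becomes Fb3
G4 becomes C4
B#4 becomes E#4
B4 becomes E4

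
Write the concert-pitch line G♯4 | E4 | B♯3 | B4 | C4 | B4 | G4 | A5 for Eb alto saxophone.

The Eb alto saxophone sounds a major sixth below written, so the written part must be a major sixth above concert — transpose each note up.
G#4 → E#5
E4 → C#5
B#3 → G##4
B4 → G#5
C4 → A4
B4 → G#5
G4 → E5
A5 → F#6

E#5 C#5 G##4 G#5 A4 G#5 E5 F#6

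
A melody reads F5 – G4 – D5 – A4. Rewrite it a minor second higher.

F5 → Gb5
G4 → Ab4
D5 → Eb5
A4 → Bb4

Gb5 Ab4 Eb5 Bb4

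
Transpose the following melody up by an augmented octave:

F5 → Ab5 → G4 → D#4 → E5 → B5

F5 up an augmented octave is F#6.
Ab5: an octave up reaches A, and 13 semitones makes it A6.
An augmented octave up from G4 gives G#5.
D#4: an octave up reaches D, and 13 semitones makes it D##5.
An augmented octave up from E5 gives E#6.
B5: an octave up reaches B, and 13 semitones makes it B#6.

F#6 A6 G#5 D##5 E#6 B#6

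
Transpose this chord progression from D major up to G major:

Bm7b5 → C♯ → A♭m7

D major up to G major is a perfect fourth; each chord root moves by that interval while the quality stays the same.
Bm7b5: root B up a perfect fourth → E, giving Em7b5.
C♯: root C♯ up a perfect fourth → F#, giving F#.
A♭m7: root A♭ up a perfect fourth → Db, giving Dbm7.

Em7b5 F# Dbm7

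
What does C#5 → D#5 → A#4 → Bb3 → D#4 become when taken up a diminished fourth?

F5 G5 D5 Ebb4 G4

A diminished fourth up from C#5 gives F5.
A diminished fourth up from D#5 gives G5.
A#4: a fourth up reaches D, and 4 semitones makes it D5.
A diminished fourth up from Bb3 gives Ebb4.
D#4: a fourth up reaches G, and 4 semitones makes it G4.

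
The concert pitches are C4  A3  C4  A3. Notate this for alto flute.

F4 D4 F4 D4

Written C4 sounds as G3 on the alto flute, so concert pitches are written a perfect fourth up.
C4 becomes F4
A3 becomes D4
C4 becomes F4
A3 becomes D4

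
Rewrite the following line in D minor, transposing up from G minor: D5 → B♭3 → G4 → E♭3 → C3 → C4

A5 F4 D5 Bb3 G3 G4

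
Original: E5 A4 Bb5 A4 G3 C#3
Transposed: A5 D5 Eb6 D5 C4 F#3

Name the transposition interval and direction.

Take the first pair: E5 → A5. E to A spans 4 letter names, so the interval is some kind of fourth.
E5 to A5 is 5 semitones, which makes it a perfect fourth; the second version is higher, so the direction is up.
Checking another pair — C#3 → F#3 — gives the same interval.

up a perfect fourth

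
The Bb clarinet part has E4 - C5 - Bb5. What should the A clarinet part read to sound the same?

F4 Db5 Cb6

First find concert pitch: the Bb clarinet sounds a major second below written, so E4 C5 Bb5 sounds D4 Bb4 Ab5.
Then write for A clarinet: it sounds a minor third below written, so the part must be a minor third above concert.
D4 → F4
Bb4 → Db5
Ab5 → Cb6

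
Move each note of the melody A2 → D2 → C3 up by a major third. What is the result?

C#3 F#2 E3

A2 up a major third is C#3.
D2 up a major third is F#2.
C3 up a major third is E3.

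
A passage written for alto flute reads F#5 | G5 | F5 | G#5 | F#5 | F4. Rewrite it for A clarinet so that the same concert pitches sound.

E5 F5 Eb5 F#5 E5 Eb4

First find concert pitch: the alto flute sounds a perfect fourth below written, so F#5 G5 F5 G#5 F#5 F4 sounds C#5 D5 C5 D#5 C#5 C4.
Then write for A clarinet: it sounds a minor third below written, so the part must be a minor third above concert.
C#5 → E5
D5 → F5
C5 → Eb5
D#5 → F#5
C#5 → E5
C4 → Eb4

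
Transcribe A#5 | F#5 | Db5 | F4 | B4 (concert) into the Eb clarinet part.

F##5 D#5 Bb4 D4 G#4

Written C4 sounds as Eb4 on the Eb clarinet, so concert pitches are written a minor third down.
A#5 -> F##5
F#5 -> D#5
Db5 -> Bb4
F4 -> D4
B4 -> G#4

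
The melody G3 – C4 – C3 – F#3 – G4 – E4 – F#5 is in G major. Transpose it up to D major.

G major to D major up is a perfect fifth, so every note moves up by that interval.
G3 -> D4
C4 -> G4
C3 -> G3
F#3 -> C#4
G4 -> D5
E4 -> B4
F#5 -> C#6

D4 G4 G3 C#4 D5 B4 C#6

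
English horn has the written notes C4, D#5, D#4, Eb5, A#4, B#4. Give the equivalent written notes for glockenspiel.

First find concert pitch: the English horn sounds a perfect fifth below written, so C4 D#5 D#4 Eb5 A#4 B#4 sounds F3 G#4 G#3 Ab4 D#4 E#4.
Then write for glockenspiel: it sounds a perfect fifteenth above written, so the part must be a perfect fifteenth below concert.
F3 → F1
G#4 → G#2
G#3 → G#1
Ab4 → Ab2
D#4 → D#2
E#4 → E#2

F1 G#2 G#1 Ab2 D#2 E#2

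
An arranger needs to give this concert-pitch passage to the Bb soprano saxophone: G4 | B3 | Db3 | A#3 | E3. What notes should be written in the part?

The Bb soprano saxophone sounds a major second below written, so the written part must be a major second above concert — transpose each note up.
G4 -> A4
B3 -> C#4
Db3 -> Eb3
A#3 -> B#3
E3 -> F#3

A4 C#4 Eb3 B#3 F#3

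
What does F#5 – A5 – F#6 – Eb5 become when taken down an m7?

G#4 B4 G#5 F4

F#5 gives G#4
A5 gives B4
F#6 gives G#5
Eb5 gives F4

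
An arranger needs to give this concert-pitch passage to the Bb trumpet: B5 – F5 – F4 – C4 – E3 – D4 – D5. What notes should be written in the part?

C#6 G5 G4 D4 F#3 E4 E5

The Bb trumpet sounds a major second below written, so the written part must be a major second above concert — transpose each note up.
B5 to C#6
F5 to G5
F4 to G4
C4 to D4
E3 to F#3
D4 to E4
D5 to E5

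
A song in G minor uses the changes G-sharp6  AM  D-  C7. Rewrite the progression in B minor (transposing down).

B#6 C#M F#- E7

G minor down to B minor is a minor sixth; each chord root moves by that interval while the quality stays the same.
G-sharp6: root G-sharp down a minor sixth → B#, giving B#6.
AM: root A down a minor sixth → C#, giving C#M.
D-: root D down a minor sixth → F#, giving F#-.
C7: root C down a minor sixth → E, giving E7.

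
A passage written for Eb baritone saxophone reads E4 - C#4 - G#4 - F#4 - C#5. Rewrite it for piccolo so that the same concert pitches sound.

G1 E1 B1 A1 E2

First find concert pitch: the Eb baritone saxophone sounds a major thirteenth below written, so E4 C#4 G#4 F#4 C#5 sounds G2 E2 B2 A2 E3.
Then write for piccolo: it sounds a perfect octave above written, so the part must be a perfect octave below concert.
G2 → G1
E2 → E1
B2 → B1
A2 → A1
E3 → E2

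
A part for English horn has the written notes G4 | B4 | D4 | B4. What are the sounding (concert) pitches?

Written C4 on the English horn sounds as F3, a perfect fifth lower; apply that shift to every note.
G4 -> C4
B4 -> E4
D4 -> G3
B4 -> E4

C4 E4 G3 E4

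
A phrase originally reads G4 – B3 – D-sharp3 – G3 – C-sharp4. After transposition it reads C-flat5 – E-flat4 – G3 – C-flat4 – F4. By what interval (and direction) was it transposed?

up a diminished fourth

Take the first pair: G4 → Cb5. G to C spans 4 letter names, so the interval is some kind of fourth.
G4 to Cb5 is 4 semitones, which makes it a diminished fourth; the second version is higher, so the direction is up.
Checking another pair — C#4 → F4 — gives the same interval.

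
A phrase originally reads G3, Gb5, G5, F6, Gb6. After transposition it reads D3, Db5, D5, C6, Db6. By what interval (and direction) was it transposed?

Take the first pair: G3 → D3. G to D spans 4 letter names, so the interval is some kind of fourth.
D3 to G3 is 5 semitones, which makes it a perfect fourth; the second version is lower, so the direction is down.
Checking another pair — Gb6 → Db6 — gives the same interval.

down a perfect fourth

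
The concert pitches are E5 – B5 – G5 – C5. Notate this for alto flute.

A5 E6 C6 F5

Written C4 sounds as G3 on the alto flute, so concert pitches are written a perfect fourth up.
E5 -> A5
B5 -> E6
G5 -> C6
C5 -> F5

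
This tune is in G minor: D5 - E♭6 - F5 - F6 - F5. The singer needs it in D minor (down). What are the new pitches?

From G down to D is a perfect fourth; apply that to each pitch.
D5 → A4
Eb6 → Bb5
F5 → C5
F6 → C6
F5 → C5

A4 Bb5 C5 C6 C5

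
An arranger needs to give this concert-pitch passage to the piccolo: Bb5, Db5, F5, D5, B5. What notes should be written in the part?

Bb4 Db4 F4 D4 B4

Written C4 sounds as C5 on the piccolo, so concert pitches are written a perfect octave down.
Bb5 becomes Bb4
Db5 becomes Db4
F5 becomes F4
D5 becomes D4
B5 becomes B4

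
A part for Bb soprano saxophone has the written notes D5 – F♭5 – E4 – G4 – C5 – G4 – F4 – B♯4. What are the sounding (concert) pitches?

C5 Ebb5 D4 F4 Bb4 F4 Eb4 A#4

The Bb soprano saxophone sounds a major second below written, so transpose each written note down a major second.
D5 gives C5
Fb5 gives Ebb5
E4 gives D4
G4 gives F4
C5 gives Bb4
G4 gives F4
F4 gives Eb4
B#4 gives A#4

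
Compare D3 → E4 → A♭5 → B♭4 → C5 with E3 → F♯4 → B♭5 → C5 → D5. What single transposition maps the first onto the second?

Take the first pair: D3 → E3. D to E spans 2 letter names, so the interval is some kind of second.
D3 to E3 is 2 semitones, which makes it a major second; the second version is higher, so the direction is up.
Checking another pair — C5 → D5 — gives the same interval.

up a major second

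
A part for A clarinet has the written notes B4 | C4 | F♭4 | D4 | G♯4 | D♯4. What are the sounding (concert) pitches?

G#4 A3 Db4 B3 E#4 B#3

Written C4 on the A clarinet sounds as A3, a minor third lower; apply that shift to every note.
B4 -> G#4
C4 -> A3
Fb4 -> Db4
D4 -> B3
G#4 -> E#4
D#4 -> B#3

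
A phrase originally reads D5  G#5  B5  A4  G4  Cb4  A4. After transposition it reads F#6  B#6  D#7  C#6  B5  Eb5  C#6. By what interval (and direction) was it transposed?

Take the first pair: D5 → F#6. D to F spans 10 letter names, so the interval is some kind of tenth.
D5 to F#6 is 16 semitones, which makes it a major tenth; the second version is higher, so the direction is up.
Checking another pair — A4 → C#6 — gives the same interval.

up a major tenth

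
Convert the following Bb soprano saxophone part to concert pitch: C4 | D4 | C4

Bb3 C4 Bb3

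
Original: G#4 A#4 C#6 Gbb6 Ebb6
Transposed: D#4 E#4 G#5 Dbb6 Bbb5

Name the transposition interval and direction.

Take the first pair: G#4 → D#4. G to D spans 4 letter names, so the interval is some kind of fourth.
D#4 to G#4 is 5 semitones, which makes it a perfect fourth; the second version is lower, so the direction is down.
Checking another pair — Ebb6 → Bbb5 — gives the same interval.

down a perfect fourth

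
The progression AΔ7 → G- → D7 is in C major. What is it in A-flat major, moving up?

FΔ7 Eb- Bb7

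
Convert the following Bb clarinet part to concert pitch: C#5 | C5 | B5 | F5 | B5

Written C4 on the Bb clarinet sounds as Bb3, a major second lower; apply that shift to every note.
C#5 -> B4
C5 -> Bb4
B5 -> A5
F5 -> Eb5
B5 -> A5

B4 Bb4 A5 Eb5 A5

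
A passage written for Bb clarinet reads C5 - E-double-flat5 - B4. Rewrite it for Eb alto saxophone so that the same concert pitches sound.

First find concert pitch: the Bb clarinet sounds a major second below written, so C5 E-double-flat5 B4 sounds Bb4 Dbb5 A4.
Then write for Eb alto saxophone: it sounds a major sixth below written, so the part must be a major sixth above concert.
Bb4 → G5
Dbb5 → Bbb5
A4 → F#5

G5 Bbb5 F#5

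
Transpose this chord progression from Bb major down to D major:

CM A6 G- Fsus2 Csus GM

EM C#6 B- Asus2 Esus BM

Bb major down to D major is a minor sixth; each chord root moves by that interval while the quality stays the same.
CM: root C down a minor sixth → E, giving EM.
A6: root A down a minor sixth → C#, giving C#6.
G-: root G down a minor sixth → B, giving B-.
Fsus2: root F down a minor sixth → A, giving Asus2.
Csus: root C down a minor sixth → E, giving Esus.
GM: root G down a minor sixth → B, giving BM.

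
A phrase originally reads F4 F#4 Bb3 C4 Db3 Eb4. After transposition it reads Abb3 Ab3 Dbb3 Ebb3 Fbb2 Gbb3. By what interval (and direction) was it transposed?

down an augmented sixth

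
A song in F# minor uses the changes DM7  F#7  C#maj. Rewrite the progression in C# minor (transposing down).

F# minor down to C# minor is a perfect fourth; each chord root moves by that interval while the quality stays the same.
DM7: root D down a perfect fourth → A, giving AM7.
F#7: root F# down a perfect fourth → C#, giving C#7.
C#maj: root C# down a perfect fourth → G#, giving G#maj.

AM7 C#7 G#maj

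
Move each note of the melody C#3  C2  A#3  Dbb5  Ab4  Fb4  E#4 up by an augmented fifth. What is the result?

C#3 → G##3
C2 → G#2
A#3 → E##4
Dbb5 → Ab5
Ab4 → E5
Fb4 → C5
E#4 → B##4

G##3 G#2 E##4 Ab5 E5 C5 B##4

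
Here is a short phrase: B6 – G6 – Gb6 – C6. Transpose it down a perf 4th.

B6 becomes F#6
G6 becomes D6
Gb6 becomes Db6
C6 becomes G5

F#6 D6 Db6 G5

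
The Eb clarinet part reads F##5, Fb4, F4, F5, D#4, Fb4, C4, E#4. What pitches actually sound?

A#5 Abb4 Ab4 Ab5 F#4 Abb4 Eb4 G#4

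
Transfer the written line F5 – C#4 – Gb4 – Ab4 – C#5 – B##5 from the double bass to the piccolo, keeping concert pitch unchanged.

F3 C#2 Gb2 Ab2 C#3 B##3

First find concert pitch: the double bass sounds a perfect octave below written, so F5 C#4 Gb4 Ab4 C#5 B##5 sounds F4 C#3 Gb3 Ab3 C#4 B##4.
Then write for piccolo: it sounds a perfect octave above written, so the part must be a perfect octave below concert.
F4 → F3
C#3 → C#2
Gb3 → Gb2
Ab3 → Ab2
C#4 → C#3
B##4 → B##3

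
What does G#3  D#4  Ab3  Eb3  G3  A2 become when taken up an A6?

E##4 B##4 F#4 C#4 E#4 F##3

G#3 → E##4
D#4 → B##4
Ab3 → F#4
Eb3 → C#4
G3 → E#4
A2 → F##3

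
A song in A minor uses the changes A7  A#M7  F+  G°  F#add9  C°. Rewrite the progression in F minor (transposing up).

F7 F#M7 Db+ Eb° Dadd9 Ab°

A minor up to F minor is a minor sixth; each chord root moves by that interval while the quality stays the same.
A7: root A up a minor sixth → F, giving F7.
A#M7: root A# up a minor sixth → F#, giving F#M7.
F+: root F up a minor sixth → Db, giving Db+.
G°: root G up a minor sixth → Eb, giving Eb°.
F#add9: root F# up a minor sixth → D, giving Dadd9.
C°: root C up a minor sixth → Ab, giving Ab°.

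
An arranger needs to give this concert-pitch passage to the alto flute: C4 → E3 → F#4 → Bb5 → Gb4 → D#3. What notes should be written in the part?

Written C4 sounds as G3 on the alto flute, so concert pitches are written a perfect fourth up.
C4 -> F4
E3 -> A3
F#4 -> B4
Bb5 -> Eb6
Gb4 -> Cb5
D#3 -> G#3

F4 A3 B4 Eb6 Cb5 G#3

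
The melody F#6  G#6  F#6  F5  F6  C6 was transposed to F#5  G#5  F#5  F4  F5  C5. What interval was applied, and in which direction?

down a perfect octave

Take the first pair: F#6 → F#5. F to F spans 8 letter names, so the interval is some kind of octave.
F#5 to F#6 is 12 semitones, which makes it a perfect octave; the second version is lower, so the direction is down.
Checking another pair — C6 → C5 — gives the same interval.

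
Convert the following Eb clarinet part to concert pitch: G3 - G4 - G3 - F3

Bb3 Bb4 Bb3 Ab3

Written C4 on the Eb clarinet sounds as Eb4, a minor third higher; apply that shift to every note.
G3 becomes Bb3
G4 becomes Bb4
G3 becomes Bb3
F3 becomes Ab3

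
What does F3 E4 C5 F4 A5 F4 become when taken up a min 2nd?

F3 becomes Gb3
E4 becomes F4
C5 becomes Db5
F4 becomes Gb4
A5 becomes Bb5
F4 becomes Gb4

Gb3 F4 Db5 Gb4 Bb5 Gb4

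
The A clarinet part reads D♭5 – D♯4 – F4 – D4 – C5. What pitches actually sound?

Bb4 B#3 D4 B3 A4

Written C4 on the A clarinet sounds as A3, a minor third lower; apply that shift to every note.
Db5 → Bb4
D#4 → B#3
F4 → D4
D4 → B3
C5 → A4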